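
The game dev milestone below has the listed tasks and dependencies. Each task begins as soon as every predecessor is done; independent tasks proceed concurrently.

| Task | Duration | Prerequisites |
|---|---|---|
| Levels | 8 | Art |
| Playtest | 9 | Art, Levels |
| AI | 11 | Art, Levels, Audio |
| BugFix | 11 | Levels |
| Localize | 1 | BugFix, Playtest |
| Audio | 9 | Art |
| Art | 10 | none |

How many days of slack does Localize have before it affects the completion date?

0

The longest chain is Art→Levels→BugFix→Localize = 10+8+11+1 = 30; overall finish 30 days.
Longest path through Localize: 30 days (earliest finish 30, latest finish 30).
So Localize can slip 30 − 30 = 0 days.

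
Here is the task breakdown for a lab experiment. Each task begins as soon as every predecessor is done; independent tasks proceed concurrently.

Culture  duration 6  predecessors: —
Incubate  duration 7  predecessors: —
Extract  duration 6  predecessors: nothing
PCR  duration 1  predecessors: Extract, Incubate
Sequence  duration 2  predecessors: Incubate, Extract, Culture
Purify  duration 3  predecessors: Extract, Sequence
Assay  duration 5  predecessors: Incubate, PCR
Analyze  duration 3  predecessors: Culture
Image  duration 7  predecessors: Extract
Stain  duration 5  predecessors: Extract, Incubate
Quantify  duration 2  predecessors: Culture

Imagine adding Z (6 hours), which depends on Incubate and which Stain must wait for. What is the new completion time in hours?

Originally the schedule takes 13 hours.
With Z inserted, Stain now waits for max(Extract, Incubate, Z).
New critical path: Incubate→Z→Stain = 7+6+5 = 18 ⇒ 18 hours.

18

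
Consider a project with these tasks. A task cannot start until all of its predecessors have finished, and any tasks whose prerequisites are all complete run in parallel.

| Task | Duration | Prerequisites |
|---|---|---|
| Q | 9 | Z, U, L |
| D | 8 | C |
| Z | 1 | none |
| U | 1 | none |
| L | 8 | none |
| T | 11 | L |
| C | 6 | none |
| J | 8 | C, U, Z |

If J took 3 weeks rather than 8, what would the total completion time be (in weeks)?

The binding path is L→T = 8+11 = 19; finish at 19 weeks.
The longest path through J is only 14 weeks, so J has float 5.
No other chain overtakes it, so the finish is 19 weeks.

19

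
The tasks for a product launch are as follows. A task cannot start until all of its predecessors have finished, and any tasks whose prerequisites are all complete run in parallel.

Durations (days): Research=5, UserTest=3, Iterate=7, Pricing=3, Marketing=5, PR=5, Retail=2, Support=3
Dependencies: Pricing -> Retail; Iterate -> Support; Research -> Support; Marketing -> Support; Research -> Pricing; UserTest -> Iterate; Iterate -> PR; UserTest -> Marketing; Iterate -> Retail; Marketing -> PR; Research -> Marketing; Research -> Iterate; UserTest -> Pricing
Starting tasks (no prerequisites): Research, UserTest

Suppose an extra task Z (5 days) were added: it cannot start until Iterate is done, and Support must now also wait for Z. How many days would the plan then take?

20

Originally the plan takes 17 days.
With Z inserted, Support now waits for max(Marketing, Research, Iterate, Z).
New critical path: Research→Iterate→Z→Support = 5+7+5+3 = 20 ⇒ 20 days.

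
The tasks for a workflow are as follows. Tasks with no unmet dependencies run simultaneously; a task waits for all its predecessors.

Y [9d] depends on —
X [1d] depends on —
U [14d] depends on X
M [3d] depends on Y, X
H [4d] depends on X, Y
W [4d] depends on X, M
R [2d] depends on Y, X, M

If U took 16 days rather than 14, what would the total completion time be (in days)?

Critical path before the change: Y→M→W = 9+3+4 = 16 giving 16 days.
U is off the critical path — its longest chain is 15 days, giving 1 of slack.
New critical path: X→U = 1+16 = 17 ⇒ 17 days.

17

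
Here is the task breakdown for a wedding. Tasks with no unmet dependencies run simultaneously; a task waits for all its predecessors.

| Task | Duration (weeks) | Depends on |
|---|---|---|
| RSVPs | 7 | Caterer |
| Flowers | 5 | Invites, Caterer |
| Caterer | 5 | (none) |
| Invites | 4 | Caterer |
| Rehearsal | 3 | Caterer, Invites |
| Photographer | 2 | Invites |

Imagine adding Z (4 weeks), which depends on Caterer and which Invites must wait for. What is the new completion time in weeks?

18

Originally the plan takes 14 weeks.
With Z inserted, Invites now waits for max(Caterer, Z).
New critical path: Caterer→Z→Invites→Flowers = 5+4+4+5 = 18 ⇒ 18 weeks.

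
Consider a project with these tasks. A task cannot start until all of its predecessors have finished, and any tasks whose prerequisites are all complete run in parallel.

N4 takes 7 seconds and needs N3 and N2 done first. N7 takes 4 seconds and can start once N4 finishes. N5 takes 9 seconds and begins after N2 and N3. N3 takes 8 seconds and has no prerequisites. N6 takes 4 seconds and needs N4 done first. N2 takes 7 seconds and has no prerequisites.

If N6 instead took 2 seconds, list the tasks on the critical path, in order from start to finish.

N3, N4, N7

Actual critical path: N3→N4→N6 = 8+7+4 = 19 ⇒ 19 seconds.
N6 is on the critical path; changing it to 2 makes that path 17 seconds.
Now N3→N4→N7 = 8+7+4 = 19 is longest, so the finish becomes 19 seconds.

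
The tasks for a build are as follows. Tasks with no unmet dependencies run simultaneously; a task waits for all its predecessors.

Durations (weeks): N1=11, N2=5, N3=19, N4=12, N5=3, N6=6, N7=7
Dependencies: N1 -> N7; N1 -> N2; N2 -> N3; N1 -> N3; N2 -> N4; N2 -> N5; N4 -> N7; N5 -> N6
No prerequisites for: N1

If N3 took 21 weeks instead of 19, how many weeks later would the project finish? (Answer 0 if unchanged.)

2

The binding path is N1→N2→N3 = 11+5+19 = 35; finish at 35 weeks.
Since N3 is critical, the +2 change carries straight to that chain (now 37 weeks).
No other chain overtakes it, so the finish is 37 weeks.
Change in finish: 37 − 35 = +2 weeks.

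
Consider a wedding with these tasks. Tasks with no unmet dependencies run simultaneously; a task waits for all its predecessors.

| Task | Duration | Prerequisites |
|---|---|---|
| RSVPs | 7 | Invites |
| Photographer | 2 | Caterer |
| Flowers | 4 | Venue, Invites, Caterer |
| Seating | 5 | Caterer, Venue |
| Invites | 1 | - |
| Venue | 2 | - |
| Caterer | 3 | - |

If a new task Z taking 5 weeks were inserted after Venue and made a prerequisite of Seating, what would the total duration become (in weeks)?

Originally the plan takes 8 weeks.
With Z inserted, Seating now waits for max(Caterer, Venue, Z).
New critical path: Venue→Z→Seating = 2+5+5 = 12 ⇒ 12 weeks.

12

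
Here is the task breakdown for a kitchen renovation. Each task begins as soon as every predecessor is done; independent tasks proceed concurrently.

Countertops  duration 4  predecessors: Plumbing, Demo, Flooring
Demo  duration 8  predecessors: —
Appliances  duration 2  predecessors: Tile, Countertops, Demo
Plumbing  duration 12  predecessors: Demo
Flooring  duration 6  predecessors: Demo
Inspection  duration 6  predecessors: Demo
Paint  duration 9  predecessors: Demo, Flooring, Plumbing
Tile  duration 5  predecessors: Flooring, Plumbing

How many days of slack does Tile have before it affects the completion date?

2

The longest chain is Demo→Plumbing→Paint = 8+12+9 = 29; overall finish 29 days.
Tile finishes as early as 25 and must finish by 27.
Float = 29 − 27 = 2.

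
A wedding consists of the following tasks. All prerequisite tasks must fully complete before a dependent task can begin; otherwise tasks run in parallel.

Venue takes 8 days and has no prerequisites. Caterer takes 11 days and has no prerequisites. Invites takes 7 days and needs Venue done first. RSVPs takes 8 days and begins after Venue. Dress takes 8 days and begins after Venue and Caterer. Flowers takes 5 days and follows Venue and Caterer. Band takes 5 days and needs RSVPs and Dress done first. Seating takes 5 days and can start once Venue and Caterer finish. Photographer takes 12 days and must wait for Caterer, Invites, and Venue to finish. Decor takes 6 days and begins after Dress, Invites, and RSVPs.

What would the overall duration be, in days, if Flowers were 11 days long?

27

Actual critical path: Venue→Invites→Photographer = 8+7+12 = 27 ⇒ 27 days.
Flowers is off the critical path — its longest chain is 16 days, giving 11 of slack.
The critical path is still Venue→Invites→Photographer; finish is now 27 days.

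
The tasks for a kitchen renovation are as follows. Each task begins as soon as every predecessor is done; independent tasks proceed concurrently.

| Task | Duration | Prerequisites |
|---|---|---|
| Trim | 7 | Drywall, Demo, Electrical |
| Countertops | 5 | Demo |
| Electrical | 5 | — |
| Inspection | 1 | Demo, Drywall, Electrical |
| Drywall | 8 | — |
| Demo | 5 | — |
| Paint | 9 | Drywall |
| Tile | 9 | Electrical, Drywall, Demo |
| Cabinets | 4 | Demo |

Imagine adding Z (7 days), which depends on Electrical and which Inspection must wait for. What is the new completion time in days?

Originally the job takes 17 days.
With Z inserted, Inspection now waits for max(Demo, Drywall, Electrical, Z).
New critical path: Drywall→Paint = 8+9 = 17 ⇒ 17 days.

17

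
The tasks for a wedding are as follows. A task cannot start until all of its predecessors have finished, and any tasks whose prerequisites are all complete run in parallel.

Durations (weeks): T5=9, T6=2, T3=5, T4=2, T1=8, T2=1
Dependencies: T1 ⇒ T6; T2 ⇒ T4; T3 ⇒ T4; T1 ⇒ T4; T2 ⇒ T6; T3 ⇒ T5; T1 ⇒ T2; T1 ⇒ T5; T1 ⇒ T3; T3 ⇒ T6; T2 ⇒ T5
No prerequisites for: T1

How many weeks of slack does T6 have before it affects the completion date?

7

T1→T3→T5 = 8+5+9 = 22 sets the makespan at 22 weeks.
The longest chain containing T6 totals 15 weeks.
So T6 can slip 22 − 15 = 7 weeks.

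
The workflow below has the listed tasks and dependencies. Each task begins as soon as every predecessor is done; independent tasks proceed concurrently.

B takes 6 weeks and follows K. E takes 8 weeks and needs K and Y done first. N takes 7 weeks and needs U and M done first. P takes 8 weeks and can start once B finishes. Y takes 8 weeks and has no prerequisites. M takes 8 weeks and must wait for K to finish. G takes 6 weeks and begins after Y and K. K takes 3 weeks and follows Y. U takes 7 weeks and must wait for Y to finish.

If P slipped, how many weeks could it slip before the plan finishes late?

1

Y→K→M→N = 8+3+8+7 = 26 sets the makespan at 26 weeks.
P finishes as early as 25 and must finish by 26.
So P can slip 26 − 25 = 1 week.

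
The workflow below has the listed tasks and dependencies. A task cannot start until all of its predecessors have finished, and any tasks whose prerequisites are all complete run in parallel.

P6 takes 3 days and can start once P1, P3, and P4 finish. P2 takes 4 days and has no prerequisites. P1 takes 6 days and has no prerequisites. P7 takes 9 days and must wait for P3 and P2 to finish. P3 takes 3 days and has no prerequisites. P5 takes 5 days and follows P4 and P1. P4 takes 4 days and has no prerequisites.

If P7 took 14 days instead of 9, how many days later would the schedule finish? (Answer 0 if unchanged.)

5

Actual critical path: P2→P7 = 4+9 = 13 ⇒ 13 days.
P7 is on the critical path; changing it to 14 makes that path 18 days.
That remains the longest chain; total 18 days.
Change in finish: 18 − 13 = +5 days.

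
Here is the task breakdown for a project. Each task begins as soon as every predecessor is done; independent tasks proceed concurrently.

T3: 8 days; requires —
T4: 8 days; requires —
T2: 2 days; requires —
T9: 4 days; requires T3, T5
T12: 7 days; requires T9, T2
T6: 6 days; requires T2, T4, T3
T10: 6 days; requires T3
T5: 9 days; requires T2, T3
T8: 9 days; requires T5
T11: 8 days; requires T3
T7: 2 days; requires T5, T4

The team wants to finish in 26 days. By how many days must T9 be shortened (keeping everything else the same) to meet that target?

Current finish: 28 days; target: 26.
T9 is on every critical path, so each day cut from T9 cuts the finish by one (this holds down to a finish of 26).
Need 28 − 26 = 2 days off T9 → T9 becomes 2 days, finish becomes 26.

2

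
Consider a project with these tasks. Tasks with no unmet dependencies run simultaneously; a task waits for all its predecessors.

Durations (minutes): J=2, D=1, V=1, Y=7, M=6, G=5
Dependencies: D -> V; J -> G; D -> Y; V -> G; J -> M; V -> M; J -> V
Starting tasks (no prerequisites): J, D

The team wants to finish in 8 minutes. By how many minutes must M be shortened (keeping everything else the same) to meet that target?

Current finish: 9 minutes; target: 8.
M is on every critical path, so each minute cut from M cuts the finish by one (this holds down to a finish of 8).
Need 9 − 8 = 1 minute off M → M becomes 5 minutes, finish becomes 8.

1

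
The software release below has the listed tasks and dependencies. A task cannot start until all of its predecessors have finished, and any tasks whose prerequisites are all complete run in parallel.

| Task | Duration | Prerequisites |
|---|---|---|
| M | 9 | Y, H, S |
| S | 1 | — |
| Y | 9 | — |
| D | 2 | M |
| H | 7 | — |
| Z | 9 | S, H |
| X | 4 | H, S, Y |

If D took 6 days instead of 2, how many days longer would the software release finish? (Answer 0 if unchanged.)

4

As given, the longest chain is Y→M→D = 9+9+2 = 20, so the finish is 20 days.
D is on the critical path; changing it to 6 makes that path 24 days.
The critical path is still Y→M→D; finish is now 24 days.
Change in finish: 24 − 20 = +4 days.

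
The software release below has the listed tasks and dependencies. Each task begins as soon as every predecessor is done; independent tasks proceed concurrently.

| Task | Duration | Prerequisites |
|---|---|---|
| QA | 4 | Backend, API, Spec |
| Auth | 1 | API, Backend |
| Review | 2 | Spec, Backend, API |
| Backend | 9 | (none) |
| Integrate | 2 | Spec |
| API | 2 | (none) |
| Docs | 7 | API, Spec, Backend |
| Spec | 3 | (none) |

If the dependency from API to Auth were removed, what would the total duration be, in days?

16

With the dependency in place, Backend→Docs = 9+7 = 16 sets the finish at 16 days.
Dropping API→Auth doesn't change Auth's earliest start (9); another predecessor still binds.
New critical path: Backend→Docs = 9+7 = 16 ⇒ 16 days.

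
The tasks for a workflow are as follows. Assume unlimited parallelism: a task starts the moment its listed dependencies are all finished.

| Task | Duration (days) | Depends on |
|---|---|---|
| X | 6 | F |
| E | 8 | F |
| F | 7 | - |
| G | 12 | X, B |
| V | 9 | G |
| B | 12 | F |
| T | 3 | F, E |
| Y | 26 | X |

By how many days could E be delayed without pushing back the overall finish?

The longest chain is F→B→G→V = 7+12+12+9 = 40; overall finish 40 days.
E finishes as early as 15 and must finish by 37.
So E can slip 37 − 15 = 22 days.

22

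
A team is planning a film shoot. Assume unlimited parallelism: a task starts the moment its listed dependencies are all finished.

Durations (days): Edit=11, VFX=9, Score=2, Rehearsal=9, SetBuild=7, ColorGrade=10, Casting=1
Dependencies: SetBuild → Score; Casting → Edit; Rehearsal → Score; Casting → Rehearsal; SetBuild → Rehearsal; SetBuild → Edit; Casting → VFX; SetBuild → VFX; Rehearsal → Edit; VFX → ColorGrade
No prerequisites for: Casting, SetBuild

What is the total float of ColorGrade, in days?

1

Critical path: SetBuild→Rehearsal→Edit = 7+9+11 = 27, so the finish is 27 days.
ColorGrade finishes as early as 26 and must finish by 27.
Slack of ColorGrade = 17 − 16 = 1 day.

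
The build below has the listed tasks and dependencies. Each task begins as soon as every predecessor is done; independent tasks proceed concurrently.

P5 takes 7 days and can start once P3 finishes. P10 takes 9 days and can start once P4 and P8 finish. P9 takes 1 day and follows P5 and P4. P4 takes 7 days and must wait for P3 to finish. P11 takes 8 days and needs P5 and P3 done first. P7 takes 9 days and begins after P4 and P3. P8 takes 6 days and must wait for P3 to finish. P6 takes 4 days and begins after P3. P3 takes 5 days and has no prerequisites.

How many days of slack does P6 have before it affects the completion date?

The longest chain is P3→P4→P7 = 5+7+9 = 21; overall finish 21 days.
P6 finishes as early as 9 and must finish by 21.
So P6 can slip 21 − 9 = 12 days.

12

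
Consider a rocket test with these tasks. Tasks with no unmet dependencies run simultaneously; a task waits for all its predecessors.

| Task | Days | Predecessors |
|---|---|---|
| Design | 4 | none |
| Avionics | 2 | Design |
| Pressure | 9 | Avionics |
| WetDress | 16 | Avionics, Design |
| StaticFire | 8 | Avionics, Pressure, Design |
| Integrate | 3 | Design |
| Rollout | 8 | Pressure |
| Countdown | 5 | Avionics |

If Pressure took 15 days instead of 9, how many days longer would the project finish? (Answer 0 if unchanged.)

6

Critical path before the change: Design→Avionics→Pressure→StaticFire = 4+2+9+8 = 23 giving 23 days.
Pressure is on the critical path; changing it to 15 makes that path 29 days.
No other chain overtakes it, so the finish is 29 days.
Change in finish: 29 − 23 = +6 days.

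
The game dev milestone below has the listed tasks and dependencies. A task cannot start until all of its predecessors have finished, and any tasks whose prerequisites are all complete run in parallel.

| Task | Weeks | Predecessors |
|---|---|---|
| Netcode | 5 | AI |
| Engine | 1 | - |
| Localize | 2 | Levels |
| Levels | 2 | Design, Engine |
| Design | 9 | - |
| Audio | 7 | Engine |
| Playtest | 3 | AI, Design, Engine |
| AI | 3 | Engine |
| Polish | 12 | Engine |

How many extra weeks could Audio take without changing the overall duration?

5

Design→Levels→Localize = 9+2+2 = 13 sets the makespan at 13 weeks.
Audio finishes as early as 8 and must finish by 13.
Float = 13 − 8 = 5.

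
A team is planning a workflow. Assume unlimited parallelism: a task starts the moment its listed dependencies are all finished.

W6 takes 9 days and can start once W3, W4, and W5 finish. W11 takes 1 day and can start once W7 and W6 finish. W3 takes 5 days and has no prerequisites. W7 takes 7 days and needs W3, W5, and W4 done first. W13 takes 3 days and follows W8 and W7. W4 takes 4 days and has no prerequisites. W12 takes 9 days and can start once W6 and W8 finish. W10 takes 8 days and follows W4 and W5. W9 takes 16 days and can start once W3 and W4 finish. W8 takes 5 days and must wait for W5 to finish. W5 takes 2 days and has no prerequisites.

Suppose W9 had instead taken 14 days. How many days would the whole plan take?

The binding path is W3→W6→W12 = 5+9+9 = 23; finish at 23 days.
The longest path through W9 is only 21 days, so W9 has float 2.
The critical path is still W3→W6→W12; finish is now 23 days.

23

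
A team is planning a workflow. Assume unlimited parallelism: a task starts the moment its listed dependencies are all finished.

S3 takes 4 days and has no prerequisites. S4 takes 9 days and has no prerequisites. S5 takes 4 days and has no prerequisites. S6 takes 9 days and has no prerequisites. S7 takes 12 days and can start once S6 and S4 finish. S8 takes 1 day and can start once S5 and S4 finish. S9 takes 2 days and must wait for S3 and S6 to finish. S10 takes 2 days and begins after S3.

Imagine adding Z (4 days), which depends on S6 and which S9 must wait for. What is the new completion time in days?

21

Originally the plan takes 21 days.
With Z inserted, S9 now waits for max(S3, S6, Z).
New critical path: S4→S7 = 9+12 = 21 ⇒ 21 days.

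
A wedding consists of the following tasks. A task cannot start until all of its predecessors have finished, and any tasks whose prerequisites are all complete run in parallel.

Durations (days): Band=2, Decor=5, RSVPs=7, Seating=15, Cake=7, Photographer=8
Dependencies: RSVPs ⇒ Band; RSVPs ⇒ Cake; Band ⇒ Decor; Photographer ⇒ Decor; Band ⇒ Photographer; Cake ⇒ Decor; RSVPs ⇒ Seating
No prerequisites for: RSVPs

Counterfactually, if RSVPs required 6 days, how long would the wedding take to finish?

Critical path before the change: RSVPs→Band→Photographer→Decor = 7+2+8+5 = 22 giving 22 days.
RSVPs lies on that path, so at 6 days the path becomes 21 days.
That remains the longest chain; total 21 days.

21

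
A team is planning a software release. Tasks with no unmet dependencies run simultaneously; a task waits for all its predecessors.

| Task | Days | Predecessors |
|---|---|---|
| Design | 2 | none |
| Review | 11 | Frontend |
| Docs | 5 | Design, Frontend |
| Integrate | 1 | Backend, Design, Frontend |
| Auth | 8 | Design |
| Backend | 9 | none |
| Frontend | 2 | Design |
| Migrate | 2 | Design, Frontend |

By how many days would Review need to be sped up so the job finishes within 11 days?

Current finish: 15 days; target: 11.
Review is on every critical path, so each day cut from Review cuts the finish by one (this holds down to a finish of 10).
Need 15 − 11 = 4 days off Review → Review becomes 7 days, finish becomes 11.

4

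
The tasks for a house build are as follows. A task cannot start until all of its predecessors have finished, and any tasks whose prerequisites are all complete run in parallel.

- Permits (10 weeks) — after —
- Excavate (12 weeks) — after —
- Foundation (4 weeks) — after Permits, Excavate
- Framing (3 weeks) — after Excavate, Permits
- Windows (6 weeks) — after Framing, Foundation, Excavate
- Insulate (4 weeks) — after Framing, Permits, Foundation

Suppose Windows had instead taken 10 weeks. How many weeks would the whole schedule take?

26

As given, the longest chain is Excavate→Foundation→Windows = 12+4+6 = 22, so the finish is 22 weeks.
Windows is on the critical path; changing it to 10 makes that path 26 weeks.
That remains the longest chain; total 26 weeks.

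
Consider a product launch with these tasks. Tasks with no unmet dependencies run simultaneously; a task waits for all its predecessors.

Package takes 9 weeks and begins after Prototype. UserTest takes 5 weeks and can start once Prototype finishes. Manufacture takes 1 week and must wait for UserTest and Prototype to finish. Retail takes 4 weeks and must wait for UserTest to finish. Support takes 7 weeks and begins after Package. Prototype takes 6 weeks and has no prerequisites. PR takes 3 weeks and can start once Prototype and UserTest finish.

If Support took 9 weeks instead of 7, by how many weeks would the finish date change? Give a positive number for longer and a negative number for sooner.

2

Actual critical path: Prototype→Package→Support = 6+9+7 = 22 ⇒ 22 weeks.
Support is on the critical path; changing it to 9 makes that path 24 weeks.
No other chain overtakes it, so the finish is 24 weeks.
Change in finish: 24 − 22 = +2 weeks.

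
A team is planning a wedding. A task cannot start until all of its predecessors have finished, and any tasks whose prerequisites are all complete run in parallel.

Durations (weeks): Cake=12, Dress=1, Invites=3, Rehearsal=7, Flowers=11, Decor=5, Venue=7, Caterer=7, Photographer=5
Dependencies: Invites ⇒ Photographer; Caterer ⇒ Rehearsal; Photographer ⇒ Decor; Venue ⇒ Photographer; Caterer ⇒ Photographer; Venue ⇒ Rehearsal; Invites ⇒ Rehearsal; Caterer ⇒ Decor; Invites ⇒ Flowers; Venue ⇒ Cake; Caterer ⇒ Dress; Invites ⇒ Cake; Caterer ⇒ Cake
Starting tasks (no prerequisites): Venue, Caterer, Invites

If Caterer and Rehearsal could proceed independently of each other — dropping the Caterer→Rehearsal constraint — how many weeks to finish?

Before: longest chain Venue→Cake = 7+12 = 19, finish 19.
Dropping Caterer→Rehearsal doesn't change Rehearsal's earliest start (7); another predecessor still binds.
The longest chain is now Venue→Cake = 7+12 = 19, so the schedule takes 19 weeks.

19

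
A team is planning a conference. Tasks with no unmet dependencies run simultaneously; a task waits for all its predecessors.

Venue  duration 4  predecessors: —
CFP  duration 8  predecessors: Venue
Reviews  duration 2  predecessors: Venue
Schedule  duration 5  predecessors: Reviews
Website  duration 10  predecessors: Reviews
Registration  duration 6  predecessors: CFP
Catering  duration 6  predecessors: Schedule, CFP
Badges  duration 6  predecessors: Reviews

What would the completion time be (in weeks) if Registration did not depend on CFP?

18

Before: longest chain Venue→CFP→Registration = 4+8+6 = 18, finish 18.
Without CFP→Registration, Registration's earliest start moves from 12 to 0.
The longest chain is now Venue→CFP→Catering = 4+8+6 = 18, so the job takes 18 weeks.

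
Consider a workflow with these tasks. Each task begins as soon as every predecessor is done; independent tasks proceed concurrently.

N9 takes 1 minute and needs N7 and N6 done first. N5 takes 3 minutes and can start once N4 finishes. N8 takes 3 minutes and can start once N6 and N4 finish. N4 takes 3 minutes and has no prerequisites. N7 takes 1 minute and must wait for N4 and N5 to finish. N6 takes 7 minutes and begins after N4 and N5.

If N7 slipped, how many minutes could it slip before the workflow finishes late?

The longest chain is N4→N5→N6→N8 = 3+3+7+3 = 16; overall finish 16 minutes.
N7 finishes as early as 7 and must finish by 15.
Slack of N7 = 14 − 6 = 8 minutes.

8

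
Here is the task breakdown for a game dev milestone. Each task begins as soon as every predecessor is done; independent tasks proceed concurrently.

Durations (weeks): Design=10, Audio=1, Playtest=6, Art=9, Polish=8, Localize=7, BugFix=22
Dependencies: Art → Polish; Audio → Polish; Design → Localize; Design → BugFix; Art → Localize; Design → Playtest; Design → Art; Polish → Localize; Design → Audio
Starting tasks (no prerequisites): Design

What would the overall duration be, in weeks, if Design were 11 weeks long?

As given, the longest chain is Design→Art→Polish→Localize = 10+9+8+7 = 34, so the finish is 34 weeks.
Design lies on that path, so at 11 weeks the path becomes 35 weeks.
The critical path is still Design→Art→Polish→Localize; finish is now 35 weeks.

35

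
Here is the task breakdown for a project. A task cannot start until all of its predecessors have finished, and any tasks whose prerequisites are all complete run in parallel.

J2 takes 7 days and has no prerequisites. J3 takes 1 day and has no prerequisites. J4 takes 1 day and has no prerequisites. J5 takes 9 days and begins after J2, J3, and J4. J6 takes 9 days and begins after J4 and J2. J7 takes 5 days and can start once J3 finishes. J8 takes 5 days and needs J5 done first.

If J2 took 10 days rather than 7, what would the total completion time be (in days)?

Critical path before the change: J2→J5→J8 = 7+9+5 = 21 giving 21 days.
J2 is on the critical path; changing it to 10 makes that path 24 days.
That remains the longest chain; total 24 days.

24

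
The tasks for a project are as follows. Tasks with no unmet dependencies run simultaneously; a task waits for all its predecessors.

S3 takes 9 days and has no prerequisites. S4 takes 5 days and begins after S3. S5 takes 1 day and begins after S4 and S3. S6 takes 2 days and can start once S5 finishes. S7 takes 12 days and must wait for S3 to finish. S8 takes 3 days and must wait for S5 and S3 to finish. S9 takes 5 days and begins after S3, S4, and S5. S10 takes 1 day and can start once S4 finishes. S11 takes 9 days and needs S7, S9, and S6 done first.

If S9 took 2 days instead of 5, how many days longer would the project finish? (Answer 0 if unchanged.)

0

The binding path is S3→S7→S11 = 9+12+9 = 30; finish at 30 days.
S9 has 1 day of float (longest path through it is 29).
That remains the longest chain; total 30 days.
Change in finish: 30 − 30 = +0 days.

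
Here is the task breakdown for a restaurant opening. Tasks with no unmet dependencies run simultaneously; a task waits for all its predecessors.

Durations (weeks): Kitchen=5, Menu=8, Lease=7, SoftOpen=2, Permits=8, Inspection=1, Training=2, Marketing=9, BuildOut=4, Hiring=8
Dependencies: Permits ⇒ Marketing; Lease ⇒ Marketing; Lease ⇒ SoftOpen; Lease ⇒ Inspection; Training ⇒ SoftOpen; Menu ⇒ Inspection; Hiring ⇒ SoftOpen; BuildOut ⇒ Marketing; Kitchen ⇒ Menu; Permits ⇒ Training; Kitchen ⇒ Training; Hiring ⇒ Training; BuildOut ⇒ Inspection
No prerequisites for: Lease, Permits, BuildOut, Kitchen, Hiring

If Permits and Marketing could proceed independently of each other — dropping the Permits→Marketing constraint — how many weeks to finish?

16

Original critical path: Permits→Marketing = 8+9 = 17 ⇒ 17 weeks.
Without Permits→Marketing, Marketing's earliest start moves from 8 to 7.
New critical path: Lease→Marketing = 7+9 = 16 ⇒ 16 weeks.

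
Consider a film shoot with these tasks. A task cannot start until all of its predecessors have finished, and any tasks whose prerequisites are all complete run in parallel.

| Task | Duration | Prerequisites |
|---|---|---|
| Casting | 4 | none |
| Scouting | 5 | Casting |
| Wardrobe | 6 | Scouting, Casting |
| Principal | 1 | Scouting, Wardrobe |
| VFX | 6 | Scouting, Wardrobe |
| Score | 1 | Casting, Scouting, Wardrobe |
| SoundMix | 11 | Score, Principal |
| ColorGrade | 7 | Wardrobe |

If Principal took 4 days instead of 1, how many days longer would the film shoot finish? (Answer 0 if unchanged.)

Actual critical path: Casting→Scouting→Wardrobe→Principal→SoundMix = 4+5+6+1+11 = 27 ⇒ 27 days.
Principal lies on that path, so at 4 days the path becomes 30 days.
No other chain overtakes it, so the finish is 30 days.
Change in finish: 30 − 27 = +3 days.

3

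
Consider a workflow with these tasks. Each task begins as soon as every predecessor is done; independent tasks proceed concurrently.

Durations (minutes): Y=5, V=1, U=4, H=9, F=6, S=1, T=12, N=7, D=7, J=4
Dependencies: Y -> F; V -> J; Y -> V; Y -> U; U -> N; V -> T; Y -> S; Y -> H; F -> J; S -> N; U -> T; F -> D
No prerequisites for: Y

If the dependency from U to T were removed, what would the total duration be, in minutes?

18

With the dependency in place, Y→U→T = 5+4+12 = 21 sets the finish at 21 minutes.
Without U→T, T's earliest start moves from 9 to 6.
After: Y→V→T = 5+1+12 = 18 → 18 minutes.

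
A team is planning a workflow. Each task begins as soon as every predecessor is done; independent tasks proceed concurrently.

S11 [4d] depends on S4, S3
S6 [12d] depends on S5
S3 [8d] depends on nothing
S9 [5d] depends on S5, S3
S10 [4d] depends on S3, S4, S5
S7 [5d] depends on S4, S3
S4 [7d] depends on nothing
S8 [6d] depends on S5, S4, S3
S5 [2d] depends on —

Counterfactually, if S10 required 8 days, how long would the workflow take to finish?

Actual critical path: S3→S8 = 8+6 = 14 ⇒ 14 days.
The longest path through S10 is only 12 days, so S10 has float 2.
Now S3→S10 = 8+8 = 16 is longest, so the finish becomes 16 days.

16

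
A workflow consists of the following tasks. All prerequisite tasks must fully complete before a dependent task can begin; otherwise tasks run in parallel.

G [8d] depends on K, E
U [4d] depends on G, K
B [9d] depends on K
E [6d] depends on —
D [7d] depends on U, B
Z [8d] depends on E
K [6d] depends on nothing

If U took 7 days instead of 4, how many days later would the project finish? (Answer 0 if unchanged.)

Critical path before the change: E→G→U→D = 6+8+4+7 = 25 giving 25 days.
Since U is critical, the +3 change carries straight to that chain (now 28 days).
That remains the longest chain; total 28 days.
Change in finish: 28 − 25 = +3 days.

3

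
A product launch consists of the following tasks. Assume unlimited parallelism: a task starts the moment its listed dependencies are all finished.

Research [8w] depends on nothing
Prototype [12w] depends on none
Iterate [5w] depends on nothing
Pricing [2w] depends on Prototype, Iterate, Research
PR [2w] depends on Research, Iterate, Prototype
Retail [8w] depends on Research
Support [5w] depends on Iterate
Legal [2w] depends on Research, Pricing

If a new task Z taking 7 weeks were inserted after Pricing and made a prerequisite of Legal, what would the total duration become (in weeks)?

Originally the project takes 16 weeks.
With Z inserted, Legal now waits for max(Research, Pricing, Z).
New critical path: Prototype→Pricing→Z→Legal = 12+2+7+2 = 23 ⇒ 23 weeks.

23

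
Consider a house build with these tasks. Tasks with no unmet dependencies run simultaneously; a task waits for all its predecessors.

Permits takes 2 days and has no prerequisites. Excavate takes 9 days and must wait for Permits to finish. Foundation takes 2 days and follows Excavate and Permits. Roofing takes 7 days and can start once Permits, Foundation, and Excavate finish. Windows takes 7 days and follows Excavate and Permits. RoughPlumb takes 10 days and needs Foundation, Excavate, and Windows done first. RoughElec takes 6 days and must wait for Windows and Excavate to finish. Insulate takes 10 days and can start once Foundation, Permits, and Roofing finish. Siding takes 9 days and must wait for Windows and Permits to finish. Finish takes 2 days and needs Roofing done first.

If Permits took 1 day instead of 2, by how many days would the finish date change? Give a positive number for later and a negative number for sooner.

-1

The binding path is Permits→Excavate→Foundation→Roofing→Insulate = 2+9+2+7+10 = 30; finish at 30 days.
Permits is on the critical path; changing it to 1 makes that path 29 days.
That remains the longest chain; total 29 days.
Change in finish: 29 − 30 = -1 days.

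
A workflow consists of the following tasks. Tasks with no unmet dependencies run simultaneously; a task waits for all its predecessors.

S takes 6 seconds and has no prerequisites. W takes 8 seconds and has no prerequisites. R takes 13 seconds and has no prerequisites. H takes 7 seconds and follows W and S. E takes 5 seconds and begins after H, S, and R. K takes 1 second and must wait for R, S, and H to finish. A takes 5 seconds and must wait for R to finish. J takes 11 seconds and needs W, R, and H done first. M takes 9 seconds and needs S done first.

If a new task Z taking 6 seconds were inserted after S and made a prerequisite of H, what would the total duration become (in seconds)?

Originally the schedule takes 26 seconds.
With Z inserted, H now waits for max(W, S, Z).
New critical path: S→Z→H→J = 6+6+7+11 = 30 ⇒ 30 seconds.

30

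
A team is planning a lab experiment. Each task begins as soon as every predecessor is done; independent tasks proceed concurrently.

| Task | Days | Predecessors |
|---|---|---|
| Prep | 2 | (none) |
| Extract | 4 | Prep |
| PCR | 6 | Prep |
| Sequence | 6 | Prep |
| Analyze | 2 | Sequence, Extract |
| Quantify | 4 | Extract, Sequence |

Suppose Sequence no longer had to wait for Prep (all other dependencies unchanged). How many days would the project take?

With the dependency in place, Prep→Sequence→Quantify = 2+6+4 = 12 sets the finish at 12 days.
Without Prep→Sequence, Sequence's earliest start moves from 2 to 0.
New critical path: Prep→Extract→Quantify = 2+4+4 = 10 ⇒ 10 days.

10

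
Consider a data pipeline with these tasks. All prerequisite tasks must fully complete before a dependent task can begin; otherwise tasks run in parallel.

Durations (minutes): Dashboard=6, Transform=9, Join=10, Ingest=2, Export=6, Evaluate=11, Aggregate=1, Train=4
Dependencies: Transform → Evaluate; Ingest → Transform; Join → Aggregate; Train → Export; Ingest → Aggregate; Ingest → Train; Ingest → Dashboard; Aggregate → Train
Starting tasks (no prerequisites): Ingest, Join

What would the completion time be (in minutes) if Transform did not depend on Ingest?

21

Before: longest chain Ingest→Transform→Evaluate = 2+9+11 = 22, finish 22.
Without Ingest→Transform, Transform's earliest start moves from 2 to 0.
After: Join→Aggregate→Train→Export = 10+1+4+6 = 21 → 21 minutes.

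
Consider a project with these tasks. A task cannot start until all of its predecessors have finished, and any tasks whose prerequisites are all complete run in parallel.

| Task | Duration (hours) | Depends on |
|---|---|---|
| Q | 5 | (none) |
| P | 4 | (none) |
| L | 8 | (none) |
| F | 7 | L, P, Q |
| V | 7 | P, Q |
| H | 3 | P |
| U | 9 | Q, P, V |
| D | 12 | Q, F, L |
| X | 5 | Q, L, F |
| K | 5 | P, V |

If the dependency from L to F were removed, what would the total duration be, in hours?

Before: longest chain L→F→D = 8+7+12 = 27, finish 27.
Without L→F, F's earliest start moves from 8 to 5.
The longest chain is now Q→F→D = 5+7+12 = 24, so the project takes 24 hours.

24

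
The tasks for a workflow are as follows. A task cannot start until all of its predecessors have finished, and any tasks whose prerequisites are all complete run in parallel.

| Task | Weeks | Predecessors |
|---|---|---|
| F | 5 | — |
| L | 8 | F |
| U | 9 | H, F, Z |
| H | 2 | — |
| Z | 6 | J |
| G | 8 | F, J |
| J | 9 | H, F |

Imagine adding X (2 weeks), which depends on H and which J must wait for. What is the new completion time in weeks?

Originally the project takes 29 weeks.
With X inserted, J now waits for max(H, F, X).
New critical path: F→J→Z→U = 5+9+6+9 = 29 ⇒ 29 weeks.

29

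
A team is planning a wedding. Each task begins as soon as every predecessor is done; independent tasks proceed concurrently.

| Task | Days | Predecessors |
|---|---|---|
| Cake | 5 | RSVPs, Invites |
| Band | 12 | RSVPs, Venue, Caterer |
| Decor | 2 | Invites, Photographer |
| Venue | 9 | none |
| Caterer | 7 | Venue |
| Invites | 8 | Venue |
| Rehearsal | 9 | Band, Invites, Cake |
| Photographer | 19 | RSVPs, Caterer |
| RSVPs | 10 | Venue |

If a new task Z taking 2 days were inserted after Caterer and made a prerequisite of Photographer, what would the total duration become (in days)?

40

Originally the schedule takes 40 days.
With Z inserted, Photographer now waits for max(RSVPs, Caterer, Z).
New critical path: Venue→RSVPs→Band→Rehearsal = 9+10+12+9 = 40 ⇒ 40 days.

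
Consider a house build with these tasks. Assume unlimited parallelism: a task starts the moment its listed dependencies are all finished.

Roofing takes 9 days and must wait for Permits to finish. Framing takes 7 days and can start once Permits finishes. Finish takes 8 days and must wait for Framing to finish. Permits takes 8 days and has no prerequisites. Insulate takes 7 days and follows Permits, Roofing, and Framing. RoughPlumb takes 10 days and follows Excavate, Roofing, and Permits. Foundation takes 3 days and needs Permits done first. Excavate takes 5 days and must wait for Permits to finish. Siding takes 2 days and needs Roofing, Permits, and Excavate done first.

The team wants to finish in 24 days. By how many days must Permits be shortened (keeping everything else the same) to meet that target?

3

Current finish: 27 days; target: 24.
Permits is on every critical path, so each day cut from Permits cuts the finish by one (this holds down to a finish of 20).
Need 27 − 24 = 3 days off Permits → Permits becomes 5 days, finish becomes 24.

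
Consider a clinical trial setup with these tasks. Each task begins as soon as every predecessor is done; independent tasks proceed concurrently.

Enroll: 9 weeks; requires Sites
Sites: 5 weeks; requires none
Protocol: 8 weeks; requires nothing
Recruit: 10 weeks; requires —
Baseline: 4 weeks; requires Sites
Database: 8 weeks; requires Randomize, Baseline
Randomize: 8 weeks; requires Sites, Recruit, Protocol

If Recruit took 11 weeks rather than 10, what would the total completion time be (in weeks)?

27

Baseline: Recruit→Randomize→Database = 10+8+8 = 26 → 26 weeks.
Recruit is on the critical path; changing it to 11 makes that path 27 weeks.
No other chain overtakes it, so the finish is 27 weeks.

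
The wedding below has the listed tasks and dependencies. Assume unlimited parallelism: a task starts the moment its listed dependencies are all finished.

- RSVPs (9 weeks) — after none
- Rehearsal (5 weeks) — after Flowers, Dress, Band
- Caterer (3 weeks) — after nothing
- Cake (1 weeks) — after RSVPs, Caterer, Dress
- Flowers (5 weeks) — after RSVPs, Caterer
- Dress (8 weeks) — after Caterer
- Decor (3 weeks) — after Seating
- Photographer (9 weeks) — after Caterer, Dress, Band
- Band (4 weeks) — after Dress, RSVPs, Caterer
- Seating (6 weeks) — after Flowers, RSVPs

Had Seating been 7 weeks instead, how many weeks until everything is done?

As given, the longest chain is Caterer→Dress→Band→Photographer = 3+8+4+9 = 24, so the finish is 24 weeks.
The longest path through Seating is only 23 weeks, so Seating has float 1.
No other chain overtakes it, so the finish is 24 weeks.

24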